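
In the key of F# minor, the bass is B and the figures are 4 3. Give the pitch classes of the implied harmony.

The written figures 4 3 are shorthand for 6/4/3: the 6 is implied.
A third above B in this key is D.
A fourth above B in this key is E.
A sixth above B in this key is G#.
Together with the bass B, this spells E dominant seventh in second inversion.

B, D, E, G#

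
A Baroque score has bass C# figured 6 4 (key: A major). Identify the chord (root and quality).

The figures 6 4 indicate a triad in second inversion.
In second inversion the root lies a fourth above the bass: a fourth above C# in A major is F#.
The chord tones are C#, F#, A, giving F# minor.

F# minor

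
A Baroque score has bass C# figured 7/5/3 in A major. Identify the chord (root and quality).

C# minor seventh

The figures 7/5/3 indicate a seventh chord in root position.
In root position the bass is the root, so the root is C#.
The chord tones are C#, E, G#, B, giving C# minor seventh.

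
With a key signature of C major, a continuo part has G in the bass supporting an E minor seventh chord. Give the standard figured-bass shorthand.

G is the third of E minor seventh, so the chord is in first inversion.
A seventh chord in first inversion is figured 6/5/3, conventionally abbreviated 6/5.

6/5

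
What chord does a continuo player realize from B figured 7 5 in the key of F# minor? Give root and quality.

The figures 7 5 indicate a seventh chord in root position.
In root position the bass is the root, so the root is B.
The chord tones are B, D, F#, A, giving B minor seventh.

B minor seventh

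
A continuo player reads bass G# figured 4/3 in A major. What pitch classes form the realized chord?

The written figures 4/3 are shorthand for 6/4/3: the 6 is implied.
A third above G# in this key is B.
A fourth above G# in this key is C#.
A sixth above G# in this key is E.
Together with the bass G#, this spells C# minor seventh in second inversion.

G#, B, C#, E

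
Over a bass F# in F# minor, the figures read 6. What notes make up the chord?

The written figures 6 are shorthand for 6/3: the 3 is implied.
A third above F# in this key is A.
A sixth above F# in this key is D.
Together with the bass F#, this spells D major in first inversion.

F#, A, D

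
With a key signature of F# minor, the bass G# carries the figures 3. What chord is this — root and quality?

G# diminished

The figures 3 indicate a triad in root position.
In root position the bass is the root, so the root is G#.
The chord tones are G#, B, D, giving G# diminished.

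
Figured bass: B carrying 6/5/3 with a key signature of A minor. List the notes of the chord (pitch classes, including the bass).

A third above B in this key is D.
A fifth above B in this key is F.
A sixth above B in this key is G.
Together with the bass B, this spells G dominant seventh in first inversion.

B, D, F, G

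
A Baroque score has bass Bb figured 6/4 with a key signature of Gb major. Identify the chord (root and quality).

Eb minor

The figures 6/4 indicate a triad in second inversion.
In second inversion the root lies a fourth above the bass: a fourth above Bb in Gb major is Eb.
The chord tones are Bb, Eb, Gb, giving Eb minor.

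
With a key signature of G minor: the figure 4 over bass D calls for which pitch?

G

Counting 3 letter steps above D lands on G; in G minor, that letter is G.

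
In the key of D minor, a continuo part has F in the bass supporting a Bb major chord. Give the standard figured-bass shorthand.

6/4

F is the fifth of Bb major, so the chord is in second inversion.
A triad in second inversion is figured 6/4, conventionally abbreviated 6/4.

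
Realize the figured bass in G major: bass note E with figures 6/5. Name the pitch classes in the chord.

E, G, B, C

The written figures 6/5 are shorthand for 6/5/3: the 3 is implied.
A third above E in this key is G.
A fifth above E in this key is B.
A sixth above E in this key is C.
Together with the bass E, this spells C major seventh in first inversion.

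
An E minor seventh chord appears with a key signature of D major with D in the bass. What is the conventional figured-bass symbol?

4/2

D is the seventh of E minor seventh, so the chord is in third inversion.
A seventh chord in third inversion is figured 6/4/2, conventionally abbreviated 4/2.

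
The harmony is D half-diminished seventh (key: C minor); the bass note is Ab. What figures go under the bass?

4/3

Ab is the fifth of D half-diminished seventh, so the chord is in second inversion.
A seventh chord in second inversion is figured 6/4/3, conventionally abbreviated 4/3.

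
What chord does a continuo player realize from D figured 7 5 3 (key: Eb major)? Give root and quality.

D half-diminished seventh

The figures 7 5 3 indicate a seventh chord in root position.
In root position the bass is the root, so the root is D.
The chord tones are D, F, Ab, C, giving D half-diminished seventh.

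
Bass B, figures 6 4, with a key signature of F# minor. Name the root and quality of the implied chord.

E major

The figures 6 4 indicate a triad in second inversion.
In second inversion the root lies a fourth above the bass: a fourth above B in F# minor is E.
The chord tones are B, E, G#, giving E major.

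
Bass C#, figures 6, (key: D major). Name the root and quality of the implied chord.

A major

The figures 6 indicate a triad in first inversion.
In first inversion the root lies a sixth above the bass: a sixth above C# in D major is A.
The chord tones are C#, E, A, giving A major.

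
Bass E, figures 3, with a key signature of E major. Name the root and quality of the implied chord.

The figures 3 indicate a triad in root position.
In root position the bass is the root, so the root is E.
The chord tones are E, G#, B, giving E major.

E major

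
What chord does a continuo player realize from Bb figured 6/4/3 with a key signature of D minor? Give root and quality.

The figures 6/4/3 indicate a seventh chord in second inversion.
In second inversion the root lies a fourth above the bass: a fourth above Bb in D minor is E.
The chord tones are Bb, D, E, G, giving E half-diminished seventh.

E half-diminished seventh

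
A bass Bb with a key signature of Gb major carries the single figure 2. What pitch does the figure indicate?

Counting 1 letter step above Bb lands on C; in Gb major, that letter is Cb.

Cb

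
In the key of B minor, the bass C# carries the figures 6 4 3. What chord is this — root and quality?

F# minor seventh

The figures 6 4 3 indicate a seventh chord in second inversion.
In second inversion the root lies a fourth above the bass: a fourth above C# in B minor is F#.
The chord tones are C#, E, F#, A, giving F# minor seventh.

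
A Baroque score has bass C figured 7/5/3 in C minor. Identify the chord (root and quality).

The figures 7/5/3 indicate a seventh chord in root position.
In root position the bass is the root, so the root is C.
The chord tones are C, Eb, G, Bb, giving C minor seventh.

C minor seventh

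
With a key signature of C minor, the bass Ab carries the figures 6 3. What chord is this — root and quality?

The figures 6 3 indicate a triad in first inversion.
In first inversion the root lies a sixth above the bass: a sixth above Ab in C minor is F.
The chord tones are Ab, C, F, giving F minor.

F minor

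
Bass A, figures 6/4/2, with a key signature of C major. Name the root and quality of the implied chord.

B half-diminished seventh

The figures 6/4/2 indicate a seventh chord in third inversion.
In third inversion the root lies a second above the bass: a second above A in C major is B.
The chord tones are A, B, D, F, giving B half-diminished seventh.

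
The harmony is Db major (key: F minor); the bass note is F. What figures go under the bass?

F is the third of Db major, so the chord is in first inversion.
A triad in first inversion is figured 6/3, conventionally abbreviated 6.

6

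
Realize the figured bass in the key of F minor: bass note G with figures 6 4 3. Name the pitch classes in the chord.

A third above G in this key is Bb.
A fourth above G in this key is C.
A sixth above G in this key is Eb.
Together with the bass G, this spells C minor seventh in second inversion.

G, Bb, C, Eb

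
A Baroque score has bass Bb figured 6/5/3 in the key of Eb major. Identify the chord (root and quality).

G minor seventh

The figures 6/5/3 indicate a seventh chord in first inversion.
In first inversion the root lies a sixth above the bass: a sixth above Bb in Eb major is G.
The chord tones are Bb, D, F, G, giving G minor seventh.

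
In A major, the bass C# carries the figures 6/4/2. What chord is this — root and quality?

D major seventh

The figures 6/4/2 indicate a seventh chord in third inversion.
In third inversion the root lies a second above the bass: a second above C# in A major is D.
The chord tones are C#, D, F#, A, giving D major seventh.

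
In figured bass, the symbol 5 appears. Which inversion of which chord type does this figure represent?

5 is shorthand for 5/3.
Intervals of 5/3 above the bass form a triad; the bass is the root, so this is root position.

triad, root position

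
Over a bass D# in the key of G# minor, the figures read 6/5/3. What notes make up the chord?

A third above D# in this key is F#.
A fifth above D# in this key is A#.
A sixth above D# in this key is B.
Together with the bass D#, this spells B major seventh in first inversion.

D#, F#, A#, B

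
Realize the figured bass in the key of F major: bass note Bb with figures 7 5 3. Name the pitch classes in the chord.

A third above Bb in this key is D.
A fifth above Bb in this key is F.
A seventh above Bb in this key is A.
Together with the bass Bb, this spells Bb major seventh in root position.

Bb, D, F, A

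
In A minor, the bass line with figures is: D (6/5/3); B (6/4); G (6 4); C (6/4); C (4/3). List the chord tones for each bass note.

D, F, A, B | B, E, G | G, C, E | C, F, A | C, E, F, A

D (6/5/3): D, F, A, B.
B (6/4): B, E, G.
G (6/4): G, C, E.
C (6/4): C, F, A.
C (6/4/3): C, E, F, A.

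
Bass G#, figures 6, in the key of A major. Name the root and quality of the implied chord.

E major

The figures 6 indicate a triad in first inversion.
In first inversion the root lies a sixth above the bass: a sixth above G# in A major is E.
The chord tones are G#, B, E, giving E major.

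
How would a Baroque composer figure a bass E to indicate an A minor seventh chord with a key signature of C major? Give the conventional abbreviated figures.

4/3

E is the fifth of A minor seventh, so the chord is in second inversion.
A seventh chord in second inversion is figured 6/4/3, conventionally abbreviated 4/3.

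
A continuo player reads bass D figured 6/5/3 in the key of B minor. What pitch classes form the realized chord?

A third above D in this key is F#.
A fifth above D in this key is A.
A sixth above D in this key is B.
Together with the bass D, this spells B minor seventh in first inversion.

D, F#, A, B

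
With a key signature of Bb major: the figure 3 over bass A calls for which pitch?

Counting 2 letter steps above A lands on C; in Bb major, that letter is C.

C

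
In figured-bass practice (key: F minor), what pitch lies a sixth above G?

Counting 5 letter steps above G lands on E; in F minor, that letter is Eb.

Eb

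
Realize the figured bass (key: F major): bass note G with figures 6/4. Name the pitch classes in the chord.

A fourth above G in this key is C.
A sixth above G in this key is E.
Together with the bass G, this spells C major in second inversion.

G, C, E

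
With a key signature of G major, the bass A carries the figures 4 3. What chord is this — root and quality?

D dominant seventh

The figures 4 3 indicate a seventh chord in second inversion.
In second inversion the root lies a fourth above the bass: a fourth above A in G major is D.
The chord tones are A, C, D, F#, giving D dominant seventh.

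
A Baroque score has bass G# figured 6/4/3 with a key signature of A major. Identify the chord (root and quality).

C# minor seventh

The figures 6/4/3 indicate a seventh chord in second inversion.
In second inversion the root lies a fourth above the bass: a fourth above G# in A major is C#.
The chord tones are G#, B, C#, E, giving C# minor seventh.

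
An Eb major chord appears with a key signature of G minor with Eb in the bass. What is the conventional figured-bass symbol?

Eb is the root of Eb major, so the chord is in root position.
A triad in root position is figured 5/3, conventionally abbreviated (no figures — root-position triad).

no figures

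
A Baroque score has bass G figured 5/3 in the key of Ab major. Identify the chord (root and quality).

The figures 5/3 indicate a triad in root position.
In root position the bass is the root, so the root is G.
The chord tones are G, Bb, Db, giving G diminished.

G diminished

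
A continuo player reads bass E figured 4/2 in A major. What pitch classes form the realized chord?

E, F#, A, C#

The written figures 4/2 are shorthand for 6/4/2: the 6 is implied.
A second above E in this key is F#.
A fourth above E in this key is A.
A sixth above E in this key is C#.
Together with the bass E, this spells F# minor seventh in third inversion.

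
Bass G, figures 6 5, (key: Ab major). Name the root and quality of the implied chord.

The figures 6 5 indicate a seventh chord in first inversion.
In first inversion the root lies a sixth above the bass: a sixth above G in Ab major is Eb.
The chord tones are G, Bb, Db, Eb, giving Eb dominant seventh.

Eb dominant seventh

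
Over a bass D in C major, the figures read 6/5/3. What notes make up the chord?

D, F, A, B

A third above D in this key is F.
A fifth above D in this key is A.
A sixth above D in this key is B.
Together with the bass D, this spells B half-diminished seventh in first inversion.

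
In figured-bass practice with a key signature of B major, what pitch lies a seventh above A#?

Counting 6 letter steps above A# lands on G; in B major, that letter is G#.

G#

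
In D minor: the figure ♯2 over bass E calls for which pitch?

F#

Counting 1 letter step above E lands on F; in D minor, that letter is F.
The #2 figure raises it a semitone, giving F#.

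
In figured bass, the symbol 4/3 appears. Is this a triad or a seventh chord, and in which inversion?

seventh chord, second inversion

4/3 is shorthand for 6/4/3.
Intervals of 6/4/3 above the bass form a seventh chord; the bass is the fifth, so this is second inversion.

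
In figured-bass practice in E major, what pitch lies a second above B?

Counting 1 letter step above B lands on C; in E major, that letter is C#.

C#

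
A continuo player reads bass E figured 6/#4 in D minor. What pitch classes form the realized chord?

E, A#, C

A fourth above E in this key is A, raised to A# by the sharp.
A sixth above E in this key is C.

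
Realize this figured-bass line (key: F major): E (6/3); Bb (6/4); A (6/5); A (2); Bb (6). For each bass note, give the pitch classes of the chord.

E (6/3): E, G, C.
Bb (6/4): Bb, E, G.
A (6/5/3): A, C, E, F.
A (6/4/2): A, Bb, D, F.
Bb (6/3): Bb, D, G.

E, G, C | Bb, E, G | A, C, E, F | A, Bb, D, F | Bb, D, G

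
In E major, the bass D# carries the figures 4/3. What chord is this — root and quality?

The figures 4/3 indicate a seventh chord in second inversion.
In second inversion the root lies a fourth above the bass: a fourth above D# in E major is G#.
The chord tones are D#, F#, G#, B, giving G# minor seventh.

G# minor seventh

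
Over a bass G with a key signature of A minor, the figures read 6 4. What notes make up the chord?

G, C, E

A fourth above G in this key is C.
A sixth above G in this key is E.
Together with the bass G, this spells C major in second inversion.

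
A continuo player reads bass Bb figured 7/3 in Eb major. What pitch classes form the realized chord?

Bb, D, F, Ab

The written figures 7/3 are shorthand for 7/5/3: the 5 is implied.
A third above Bb in this key is D.
A fifth above Bb in this key is F.
A seventh above Bb in this key is Ab.
Together with the bass Bb, this spells Bb dominant seventh in root position.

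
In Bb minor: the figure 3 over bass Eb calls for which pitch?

Counting 2 letter steps above Eb lands on G; in Bb minor, that letter is Gb.

Gb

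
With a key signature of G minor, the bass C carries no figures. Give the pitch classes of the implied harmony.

An unfigured bass implies 5/3.
A third above C in this key is Eb.
A fifth above C in this key is G.
Together with the bass C, this spells C minor in root position.

C, Eb, G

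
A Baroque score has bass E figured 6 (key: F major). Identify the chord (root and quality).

C major

The figures 6 indicate a triad in first inversion.
In first inversion the root lies a sixth above the bass: a sixth above E in F major is C.
The chord tones are E, G, C, giving C major.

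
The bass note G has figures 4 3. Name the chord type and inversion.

seventh chord, second inversion

4 3 is shorthand for 6/4/3.
Intervals of 6/4/3 above the bass form a seventh chord; the bass is the fifth, so this is second inversion.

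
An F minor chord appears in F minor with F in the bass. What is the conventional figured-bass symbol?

F is the root of F minor, so the chord is in root position.
A triad in root position is figured 5/3, conventionally abbreviated (no figures — root-position triad).

no figures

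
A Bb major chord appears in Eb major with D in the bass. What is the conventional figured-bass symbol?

D is the third of Bb major, so the chord is in first inversion.
A triad in first inversion is figured 6/3, conventionally abbreviated 6.

6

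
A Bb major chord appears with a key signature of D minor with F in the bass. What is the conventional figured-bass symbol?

6/4

F is the fifth of Bb major, so the chord is in second inversion.
A triad in second inversion is figured 6/4, conventionally abbreviated 6/4.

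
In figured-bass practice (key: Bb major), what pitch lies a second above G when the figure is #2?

A#

Counting 1 letter step above G lands on A; in Bb major, that letter is A.
The #2 figure raises it a semitone, giving A#.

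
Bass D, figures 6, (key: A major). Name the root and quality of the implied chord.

B minor

The figures 6 indicate a triad in first inversion.
In first inversion the root lies a sixth above the bass: a sixth above D in A major is B.
The chord tones are D, F#, B, giving B minor.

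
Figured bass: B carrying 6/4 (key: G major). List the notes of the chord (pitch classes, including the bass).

A fourth above B in this key is E.
A sixth above B in this key is G.
Together with the bass B, this spells E minor in second inversion.

B, E, G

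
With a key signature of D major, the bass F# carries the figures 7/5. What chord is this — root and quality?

The figures 7/5 indicate a seventh chord in root position.
In root position the bass is the root, so the root is F#.
The chord tones are F#, A, C#, E, giving F# minor seventh.

F# minor seventh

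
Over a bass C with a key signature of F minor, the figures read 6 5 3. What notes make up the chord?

C, Eb, G, Ab

A third above C in this key is Eb.
A fifth above C in this key is G.
A sixth above C in this key is Ab.
Together with the bass C, this spells Ab major seventh in first inversion.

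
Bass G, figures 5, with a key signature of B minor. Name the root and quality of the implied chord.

G major

The figures 5 indicate a triad in root position.
In root position the bass is the root, so the root is G.
The chord tones are G, B, D, giving G major.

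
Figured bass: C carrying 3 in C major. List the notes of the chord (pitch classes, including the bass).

The written figures 3 are shorthand for 5/3: the 5 is implied.
A third above C in this key is E.
A fifth above C in this key is G.
Together with the bass C, this spells C major in root position.

C, E, G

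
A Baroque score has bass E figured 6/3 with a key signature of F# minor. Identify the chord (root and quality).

C# minor

The figures 6/3 indicate a triad in first inversion.
In first inversion the root lies a sixth above the bass: a sixth above E in F# minor is C#.
The chord tones are E, G#, C#, giving C# minor.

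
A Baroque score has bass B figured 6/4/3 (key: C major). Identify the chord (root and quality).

The figures 6/4/3 indicate a seventh chord in second inversion.
In second inversion the root lies a fourth above the bass: a fourth above B in C major is E.
The chord tones are B, D, E, G, giving E minor seventh.

E minor seventh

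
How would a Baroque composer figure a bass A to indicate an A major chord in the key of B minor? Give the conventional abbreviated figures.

no figures

A is the root of A major, so the chord is in root position.
A triad in root position is figured 5/3, conventionally abbreviated (no figures — root-position triad).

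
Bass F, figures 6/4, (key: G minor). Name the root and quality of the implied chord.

The figures 6/4 indicate a triad in second inversion.
In second inversion the root lies a fourth above the bass: a fourth above F in G minor is Bb.
The chord tones are F, Bb, D, giving Bb major.

Bb major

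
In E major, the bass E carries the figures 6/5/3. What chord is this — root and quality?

C# minor seventh

The figures 6/5/3 indicate a seventh chord in first inversion.
In first inversion the root lies a sixth above the bass: a sixth above E in E major is C#.
The chord tones are E, G#, B, C#, giving C# minor seventh.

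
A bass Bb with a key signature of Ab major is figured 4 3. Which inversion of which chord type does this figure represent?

4 3 is shorthand for 6/4/3.
Intervals of 6/4/3 above the bass form a seventh chord; the bass is the fifth, so this is second inversion.

seventh chord, second inversion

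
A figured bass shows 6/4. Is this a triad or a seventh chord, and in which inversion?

Intervals of 6/4 above the bass form a triad; the bass is the fifth, so this is second inversion.

triad, second inversion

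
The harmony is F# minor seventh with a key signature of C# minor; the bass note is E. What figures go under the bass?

4/2

E is the seventh of F# minor seventh, so the chord is in third inversion.
A seventh chord in third inversion is figured 6/4/2, conventionally abbreviated 4/2.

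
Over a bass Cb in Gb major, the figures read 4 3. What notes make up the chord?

Cb, Eb, F, Ab

The written figures 4 3 are shorthand for 6/4/3: the 6 is implied.
A third above Cb in this key is Eb.
A fourth above Cb in this key is F.
A sixth above Cb in this key is Ab.
Together with the bass Cb, this spells F half-diminished seventh in second inversion.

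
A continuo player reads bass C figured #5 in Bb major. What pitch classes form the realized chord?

The written figures #5 are shorthand for 5/3: the 3 is implied.
A third above C in this key is Eb.
A fifth above C in this key is G, raised to G# by the sharp.

C, Eb, G#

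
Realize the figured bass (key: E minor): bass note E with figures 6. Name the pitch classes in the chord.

The written figures 6 are shorthand for 6/3: the 3 is implied.
A third above E in this key is G.
A sixth above E in this key is C.
Together with the bass E, this spells C major in first inversion.

E, G, C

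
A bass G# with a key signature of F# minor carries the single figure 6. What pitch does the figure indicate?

Counting 5 letter steps above G# lands on E; in F# minor, that letter is E.

E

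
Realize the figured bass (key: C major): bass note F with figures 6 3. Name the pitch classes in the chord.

F, A, D

A third above F in this key is A.
A sixth above F in this key is D.
Together with the bass F, this spells D minor in first inversion.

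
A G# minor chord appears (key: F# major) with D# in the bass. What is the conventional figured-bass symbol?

D# is the fifth of G# minor, so the chord is in second inversion.
A triad in second inversion is figured 6/4, conventionally abbreviated 6/4.

6/4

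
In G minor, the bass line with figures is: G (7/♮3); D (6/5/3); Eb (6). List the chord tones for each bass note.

G (7/5/♮3): G, B, D, F.
D (6/5/3): D, F, A, Bb.
Eb (6/3): Eb, G, C.

G, B, D, F | D, F, A, Bb | Eb, G, C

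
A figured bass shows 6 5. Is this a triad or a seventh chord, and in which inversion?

6 5 is shorthand for 6/5/3.
Intervals of 6/5/3 above the bass form a seventh chord; the bass is the third, so this is first inversion.

seventh chord, first inversion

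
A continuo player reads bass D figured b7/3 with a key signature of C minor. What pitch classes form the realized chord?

The written figures b7/3 are shorthand for 7/5/3: the 5 is implied.
A third above D in this key is F.
A fifth above D in this key is Ab.
A seventh above D in this key is C, lowered to Cb by the flat.
Together with the bass D, this spells D diminished seventh in root position.

D, F, Ab, Cb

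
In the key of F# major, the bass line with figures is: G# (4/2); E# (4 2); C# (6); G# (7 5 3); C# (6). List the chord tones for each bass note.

G#, A#, C#, E# | E#, F#, A#, C# | C#, E#, A# | G#, B, D#, F# | C#, E#, A#

G# (6/4/2): G#, A#, C#, E#.
E# (6/4/2): E#, F#, A#, C#.
C# (6/3): C#, E#, A#.
G# (7/5/3): G#, B, D#, F#.
C# (6/3): C#, E#, A#.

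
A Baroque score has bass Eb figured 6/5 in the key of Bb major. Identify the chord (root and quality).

The figures 6/5 indicate a seventh chord in first inversion.
In first inversion the root lies a sixth above the bass: a sixth above Eb in Bb major is C.
The chord tones are Eb, G, Bb, C, giving C minor seventh.

C minor seventh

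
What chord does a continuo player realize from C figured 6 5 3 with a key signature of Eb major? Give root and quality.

Ab major seventh

The figures 6 5 3 indicate a seventh chord in first inversion.
In first inversion the root lies a sixth above the bass: a sixth above C in Eb major is Ab.
The chord tones are C, Eb, G, Ab, giving Ab major seventh.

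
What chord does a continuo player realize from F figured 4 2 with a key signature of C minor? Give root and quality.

G minor seventh

The figures 4 2 indicate a seventh chord in third inversion.
In third inversion the root lies a second above the bass: a second above F in C minor is G.
The chord tones are F, G, Bb, D, giving G minor seventh.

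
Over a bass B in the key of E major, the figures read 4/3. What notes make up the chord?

The written figures 4/3 are shorthand for 6/4/3: the 6 is implied.
A third above B in this key is D#.
A fourth above B in this key is E.
A sixth above B in this key is G#.
Together with the bass B, this spells E major seventh in second inversion.

B, D#, E, G#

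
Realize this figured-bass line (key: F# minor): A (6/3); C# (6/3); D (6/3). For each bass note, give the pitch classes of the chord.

A (6/3): A, C#, F#.
C# (6/3): C#, E, A.
D (6/3): D, F#, B.

A, C#, F# | C#, E, A | D, F#, B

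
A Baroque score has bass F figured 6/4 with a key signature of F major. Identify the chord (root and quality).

The figures 6/4 indicate a triad in second inversion.
In second inversion the root lies a fourth above the bass: a fourth above F in F major is Bb.
The chord tones are F, Bb, D, giving Bb major.

Bb major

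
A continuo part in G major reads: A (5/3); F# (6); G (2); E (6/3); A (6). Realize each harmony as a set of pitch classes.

A (5/3): A, C, E.
F# (6/3): F#, A, D.
G (6/4/2): G, A, C, E.
E (6/3): E, G, C.
A (6/3): A, C, F#.

A, C, E | F#, A, D | G, A, C, E | E, G, C | A, C, F#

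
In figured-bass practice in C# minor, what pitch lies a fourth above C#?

Counting 3 letter steps above C# lands on F; in C# minor, that letter is F#.

F#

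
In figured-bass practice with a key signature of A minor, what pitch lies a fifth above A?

Counting 4 letter steps above A lands on E; in A minor, that letter is E.

E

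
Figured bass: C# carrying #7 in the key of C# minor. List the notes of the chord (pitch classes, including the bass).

The written figures #7 are shorthand for 7/5/3: the 5/3 are implied.
A third above C# in this key is E.
A fifth above C# in this key is G#.
A seventh above C# in this key is B, raised to B# by the sharp.
Together with the bass C#, this spells C# minor-major seventh in root position.

C#, E, G#, B#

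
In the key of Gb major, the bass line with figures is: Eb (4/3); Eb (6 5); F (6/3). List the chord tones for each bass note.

Eb, Gb, Ab, Cb | Eb, Gb, Bb, Cb | F, Ab, Db

Eb (6/4/3): Eb, Gb, Ab, Cb.
Eb (6/5/3): Eb, Gb, Bb, Cb.
F (6/3): F, Ab, Db.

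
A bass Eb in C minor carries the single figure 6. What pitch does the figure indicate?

C

Counting 5 letter steps above Eb lands on C; in C minor, that letter is C.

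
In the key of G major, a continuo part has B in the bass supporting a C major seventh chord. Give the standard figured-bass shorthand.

4/2

B is the seventh of C major seventh, so the chord is in third inversion.
A seventh chord in third inversion is figured 6/4/2, conventionally abbreviated 4/2.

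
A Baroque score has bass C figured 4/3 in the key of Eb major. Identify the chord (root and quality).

The figures 4/3 indicate a seventh chord in second inversion.
In second inversion the root lies a fourth above the bass: a fourth above C in Eb major is F.
The chord tones are C, Eb, F, Ab, giving F minor seventh.

F minor seventh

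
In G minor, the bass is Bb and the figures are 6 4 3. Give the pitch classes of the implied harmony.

A third above Bb in this key is D.
A fourth above Bb in this key is Eb.
A sixth above Bb in this key is G.
Together with the bass Bb, this spells Eb major seventh in second inversion.

Bb, D, Eb, G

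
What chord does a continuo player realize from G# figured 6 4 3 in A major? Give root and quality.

C# minor seventh

The figures 6 4 3 indicate a seventh chord in second inversion.
In second inversion the root lies a fourth above the bass: a fourth above G# in A major is C#.
The chord tones are G#, B, C#, E, giving C# minor seventh.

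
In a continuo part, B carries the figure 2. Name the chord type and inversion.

2 is shorthand for 6/4/2.
Intervals of 6/4/2 above the bass form a seventh chord; the bass is the seventh, so this is third inversion.

seventh chord, third inversion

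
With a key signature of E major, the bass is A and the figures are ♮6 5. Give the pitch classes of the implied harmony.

A, C#, E, F

The written figures ♮6 5 are shorthand for 6/5/3: the 3 is implied.
A third above A in this key is C#.
A fifth above A in this key is E.
A sixth above A in this key is F#, made natural (F) by the ♮ figure.
Together with the bass A, this spells F augmented major seventh in first inversion.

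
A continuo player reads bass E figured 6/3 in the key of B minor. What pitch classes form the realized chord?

E, G, C#

A third above E in this key is G.
A sixth above E in this key is C#.
Together with the bass E, this spells C# diminished in first inversion.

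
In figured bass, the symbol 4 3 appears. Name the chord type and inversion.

seventh chord, second inversion

4 3 is shorthand for 6/4/3.
Intervals of 6/4/3 above the bass form a seventh chord; the bass is the fifth, so this is second inversion.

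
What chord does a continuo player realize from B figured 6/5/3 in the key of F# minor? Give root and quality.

G# half-diminished seventh

The figures 6/5/3 indicate a seventh chord in first inversion.
In first inversion the root lies a sixth above the bass: a sixth above B in F# minor is G#.
The chord tones are B, D, F#, G#, giving G# half-diminished seventh.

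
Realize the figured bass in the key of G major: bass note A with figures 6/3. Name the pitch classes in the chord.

A third above A in this key is C.
A sixth above A in this key is F#.
Together with the bass A, this spells F# diminished in first inversion.

A, C, F#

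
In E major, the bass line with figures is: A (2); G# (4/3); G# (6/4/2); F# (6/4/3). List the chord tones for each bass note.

A, B, D#, F# | G#, B, C#, E | G#, A, C#, E | F#, A, B, D#

A (6/4/2): A, B, D#, F#.
G# (6/4/3): G#, B, C#, E.
G# (6/4/2): G#, A, C#, E.
F# (6/4/3): F#, A, B, D#.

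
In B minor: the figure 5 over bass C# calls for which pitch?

G

Counting 4 letter steps above C# lands on G; in B minor, that letter is G.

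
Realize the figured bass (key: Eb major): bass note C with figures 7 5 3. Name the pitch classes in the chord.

A third above C in this key is Eb.
A fifth above C in this key is G.
A seventh above C in this key is Bb.
Together with the bass C, this spells C minor seventh in root position.

C, Eb, G, Bb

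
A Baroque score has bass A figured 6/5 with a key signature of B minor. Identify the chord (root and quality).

F# minor seventh

The figures 6/5 indicate a seventh chord in first inversion.
In first inversion the root lies a sixth above the bass: a sixth above A in B minor is F#.
The chord tones are A, C#, E, F#, giving F# minor seventh.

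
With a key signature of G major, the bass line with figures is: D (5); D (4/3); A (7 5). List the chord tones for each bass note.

D (5/3): D, F#, A.
D (6/4/3): D, F#, G, B.
A (7/5/3): A, C, E, G.

D, F#, A | D, F#, G, B | A, C, E, G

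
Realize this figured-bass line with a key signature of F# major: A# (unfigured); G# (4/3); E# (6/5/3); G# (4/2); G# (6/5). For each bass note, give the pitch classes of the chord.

A# (5/3): A#, C#, E#.
G# (6/4/3): G#, B, C#, E#.
E# (6/5/3): E#, G#, B, C#.
G# (6/4/2): G#, A#, C#, E#.
G# (6/5/3): G#, B, D#, E#.

A#, C#, E# | G#, B, C#, E# | E#, G#, B, C# | G#, A#, C#, E# | G#, B, D#, E#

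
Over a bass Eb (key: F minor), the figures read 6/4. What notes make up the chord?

A fourth above Eb in this key is Ab.
A sixth above Eb in this key is C.
Together with the bass Eb, this spells Ab major in second inversion.

Eb, Ab, C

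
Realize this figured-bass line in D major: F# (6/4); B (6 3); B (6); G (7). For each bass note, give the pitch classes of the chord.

F#, B, D | B, D, G | B, D, G | G, B, D, F#

F# (6/4): F#, B, D.
B (6/3): B, D, G.
B (6/3): B, D, G.
G (7/5/3): G, B, D, F#.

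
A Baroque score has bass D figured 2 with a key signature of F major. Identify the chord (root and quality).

E half-diminished seventh

The figures 2 indicate a seventh chord in third inversion.
In third inversion the root lies a second above the bass: a second above D in F major is E.
The chord tones are D, E, G, Bb, giving E half-diminished seventh.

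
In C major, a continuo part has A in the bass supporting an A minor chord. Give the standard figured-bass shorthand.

no figures

A is the root of A minor, so the chord is in root position.
A triad in root position is figured 5/3, conventionally abbreviated (no figures — root-position triad).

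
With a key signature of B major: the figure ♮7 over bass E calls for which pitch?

D

Counting 6 letter steps above E lands on D; in B major, that letter is D#.
The ♮7 figure makes it natural, giving D.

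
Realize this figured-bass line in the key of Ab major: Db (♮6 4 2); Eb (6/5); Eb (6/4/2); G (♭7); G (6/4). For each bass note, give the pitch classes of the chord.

Db, Eb, G, B | Eb, G, Bb, C | Eb, F, Ab, C | G, Bb, Db, Fb | G, C, Eb

Db (♮6/4/2): Db, Eb, G, B.
Eb (6/5/3): Eb, G, Bb, C.
Eb (6/4/2): Eb, F, Ab, C.
G (b7/5/3): G, Bb, Db, Fb.
G (6/4): G, C, Eb.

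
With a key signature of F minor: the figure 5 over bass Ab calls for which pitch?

Counting 4 letter steps above Ab lands on E; in F minor, that letter is Eb.

Eb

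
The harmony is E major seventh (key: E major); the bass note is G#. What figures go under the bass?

6/5

G# is the third of E major seventh, so the chord is in first inversion.
A seventh chord in first inversion is figured 6/5/3, conventionally abbreviated 6/5.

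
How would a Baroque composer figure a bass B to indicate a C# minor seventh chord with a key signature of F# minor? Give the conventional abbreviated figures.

B is the seventh of C# minor seventh, so the chord is in third inversion.
A seventh chord in third inversion is figured 6/4/2, conventionally abbreviated 4/2.

4/2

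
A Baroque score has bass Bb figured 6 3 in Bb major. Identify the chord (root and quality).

G minor

The figures 6 3 indicate a triad in first inversion.
In first inversion the root lies a sixth above the bass: a sixth above Bb in Bb major is G.
The chord tones are Bb, D, G, giving G minor.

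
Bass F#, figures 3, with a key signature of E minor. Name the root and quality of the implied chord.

The figures 3 indicate a triad in root position.
In root position the bass is the root, so the root is F#.
The chord tones are F#, A, C, giving F# diminished.

F# diminished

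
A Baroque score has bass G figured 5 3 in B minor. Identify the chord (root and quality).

G major

The figures 5 3 indicate a triad in root position.
In root position the bass is the root, so the root is G.
The chord tones are G, B, D, giving G major.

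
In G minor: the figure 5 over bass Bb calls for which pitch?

Counting 4 letter steps above Bb lands on F; in G minor, that letter is F.

F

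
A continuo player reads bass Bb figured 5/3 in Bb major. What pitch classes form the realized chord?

Bb, D, F

A third above Bb in this key is D.
A fifth above Bb in this key is F.
Together with the bass Bb, this spells Bb major in root position.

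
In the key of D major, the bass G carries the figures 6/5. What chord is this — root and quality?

The figures 6/5 indicate a seventh chord in first inversion.
In first inversion the root lies a sixth above the bass: a sixth above G in D major is E.
The chord tones are G, B, D, E, giving E minor seventh.

E minor seventh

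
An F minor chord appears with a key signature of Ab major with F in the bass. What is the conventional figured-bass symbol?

no figures

F is the root of F minor, so the chord is in root position.
A triad in root position is figured 5/3, conventionally abbreviated (no figures — root-position triad).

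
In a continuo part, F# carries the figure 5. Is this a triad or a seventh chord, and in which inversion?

triad, root position

5 is shorthand for 5/3.
Intervals of 5/3 above the bass form a triad; the bass is the root, so this is root position.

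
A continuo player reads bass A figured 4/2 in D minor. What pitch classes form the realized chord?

The written figures 4/2 are shorthand for 6/4/2: the 6 is implied.
A second above A in this key is Bb.
A fourth above A in this key is D.
A sixth above A in this key is F.
Together with the bass A, this spells Bb major seventh in third inversion.

A, Bb, D, F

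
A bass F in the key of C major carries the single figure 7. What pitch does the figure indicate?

E

Counting 6 letter steps above F lands on E; in C major, that letter is E.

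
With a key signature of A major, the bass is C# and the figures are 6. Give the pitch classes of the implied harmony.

The written figures 6 are shorthand for 6/3: the 3 is implied.
A third above C# in this key is E.
A sixth above C# in this key is A.
Together with the bass C#, this spells A major in first inversion.

C#, E, A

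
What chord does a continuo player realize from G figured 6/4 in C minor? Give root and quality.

C minor

The figures 6/4 indicate a triad in second inversion.
In second inversion the root lies a fourth above the bass: a fourth above G in C minor is C.
The chord tones are G, C, Eb, giving C minor.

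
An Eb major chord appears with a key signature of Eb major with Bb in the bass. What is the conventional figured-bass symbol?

Bb is the fifth of Eb major, so the chord is in second inversion.
A triad in second inversion is figured 6/4, conventionally abbreviated 6/4.

6/4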